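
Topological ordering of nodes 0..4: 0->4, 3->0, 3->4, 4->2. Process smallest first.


Kahn's algorithm, process smallest node first
Order: [1, 3, 0, 4, 2]


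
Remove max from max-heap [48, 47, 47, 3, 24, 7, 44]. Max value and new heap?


Max = 48
Replace root with last, heapify down
Resulting heap: [47, 44, 47, 3, 24, 7]


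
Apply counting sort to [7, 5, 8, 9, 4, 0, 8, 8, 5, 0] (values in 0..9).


Count array: [2, 0, 0, 0, 1, 2, 0, 1, 3, 1]
Reconstruct: [0, 0, 4, 5, 5, 7, 8, 8, 8, 9]


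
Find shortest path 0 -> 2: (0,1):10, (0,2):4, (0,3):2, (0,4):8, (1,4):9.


Dijkstra from 0:
Distances: {0: 0, 1: 10, 2: 4, 3: 2, 4: 8}
Shortest distance to 2 = 4, path = [0, 2]


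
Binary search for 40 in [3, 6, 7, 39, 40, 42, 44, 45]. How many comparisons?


Search for 40:
[0,7] mid=3 arr[3]=39
[4,7] mid=5 arr[5]=42
[4,4] mid=4 arr[4]=40
Total: 3 comparisons


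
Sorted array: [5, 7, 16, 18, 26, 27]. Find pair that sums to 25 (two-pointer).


Two pointers: lo=0, hi=5
Found pair: (7, 18) summing to 25


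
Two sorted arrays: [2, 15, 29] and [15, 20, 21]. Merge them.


Compare heads, take smaller each step.
Merged: [2, 15, 15, 20, 21, 29]


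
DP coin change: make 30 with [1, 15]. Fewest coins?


dp[0]=0; dp[i]=1+min(dp[i-c] for c in coins)
...dp[25]=11, dp[26]=12, dp[27]=13, dp[28]=14, dp[29]=15, dp[30]=2
Minimum coins for 30 = 2


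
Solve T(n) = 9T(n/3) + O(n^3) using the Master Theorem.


a=9, b=3, c=3. log_3(9)=2 < c=3. Case 3: O(n^c) = O(n^3)
Complexity: O(n^3)


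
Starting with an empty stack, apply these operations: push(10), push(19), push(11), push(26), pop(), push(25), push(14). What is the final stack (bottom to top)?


push(10) -> [10]
push(19) -> [10, 19]
push(11) -> [10, 19, 11]
push(26) -> [10, 19, 11, 26]
pop() returns 26 -> [10, 19, 11]
push(25) -> [10, 19, 11, 25]
push(14) -> [10, 19, 11, 25, 14]
Final stack (bottom to top): [10, 19, 11, 25, 14]


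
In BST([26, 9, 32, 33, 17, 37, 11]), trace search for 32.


BST root = 26
Search for 32: compare at each node
Path: [26, 32]


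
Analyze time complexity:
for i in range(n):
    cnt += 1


Per nesting level: O(n) = O(n)
Complexity: O(n)


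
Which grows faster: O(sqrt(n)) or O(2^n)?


sublinear grows slower than exponential
O(sqrt(n)) is asymptotically smaller; O(2^n) grows faster


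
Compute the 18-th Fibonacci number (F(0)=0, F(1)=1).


F(n)=F(n-1)+F(n-2)
...F(16)=987, F(17)=1597, F(18)=2584


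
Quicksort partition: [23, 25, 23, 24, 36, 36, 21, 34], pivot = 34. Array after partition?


Elements <= 34 go left of pivot.
Result: [23, 25, 23, 24, 21, 34, 36, 36], pivot at index 5


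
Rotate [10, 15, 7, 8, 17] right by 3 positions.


Right rotate by 3: [7, 8, 17, 10, 15]


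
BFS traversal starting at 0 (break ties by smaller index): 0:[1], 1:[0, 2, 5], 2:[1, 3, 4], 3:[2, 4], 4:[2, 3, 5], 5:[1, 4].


BFS queue: start with [0]
Visit order: [0, 1, 2, 5, 3, 4]


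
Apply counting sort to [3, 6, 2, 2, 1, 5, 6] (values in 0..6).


Count array: [0, 1, 2, 1, 0, 1, 2]
Reconstruct: [1, 2, 2, 3, 5, 6, 6]


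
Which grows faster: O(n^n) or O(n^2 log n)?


n^2 log n grows slower than n^n
O(n^2 log n) is asymptotically smaller; O(n^n) grows faster


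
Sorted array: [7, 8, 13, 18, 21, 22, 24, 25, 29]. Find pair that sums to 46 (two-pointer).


Two pointers: lo=0, hi=8
Found pair: (21, 25) summing to 46


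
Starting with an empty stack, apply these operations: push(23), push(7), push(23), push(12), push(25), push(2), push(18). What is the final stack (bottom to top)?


push(23) -> [23]
push(7) -> [23, 7]
push(23) -> [23, 7, 23]
push(12) -> [23, 7, 23, 12]
push(25) -> [23, 7, 23, 12, 25]
push(2) -> [23, 7, 23, 12, 25, 2]
push(18) -> [23, 7, 23, 12, 25, 2, 18]
Final stack (bottom to top): [23, 7, 23, 12, 25, 2, 18]


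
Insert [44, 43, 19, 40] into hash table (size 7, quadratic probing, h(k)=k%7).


Insertions: 44->slot 2; 43->slot 1; 19->slot 5; 40->slot 6
Table: [None, 43, 44, None, None, 19, 40]


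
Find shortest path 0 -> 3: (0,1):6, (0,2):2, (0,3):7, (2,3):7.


Dijkstra from 0:
Distances: {0: 0, 1: 6, 2: 2, 3: 7}
Shortest distance to 3 = 7, path = [0, 3]


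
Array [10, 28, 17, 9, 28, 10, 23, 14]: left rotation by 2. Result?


Left rotate by 2: [17, 9, 28, 10, 23, 14, 10, 28]


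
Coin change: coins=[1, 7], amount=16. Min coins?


dp[0]=0; dp[i]=1+min(dp[i-c] for c in coins)
...dp[11]=5, dp[12]=6, dp[13]=7, dp[14]=2, dp[15]=3, dp[16]=4
Minimum coins for 16 = 4


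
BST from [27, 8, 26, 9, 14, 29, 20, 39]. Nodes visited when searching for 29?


BST root = 27
Search for 29: compare at each node
Path: [27, 29]


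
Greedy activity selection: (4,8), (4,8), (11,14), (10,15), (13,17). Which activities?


Greedy: pick earliest-ending, then skip overlaps.
Selected (2 activities): [(4, 8), (11, 14)]


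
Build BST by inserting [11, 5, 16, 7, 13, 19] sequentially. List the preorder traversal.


Root = 11; build tree by BST insertion.
Preorder traversal: [11, 5, 7, 16, 13, 19]


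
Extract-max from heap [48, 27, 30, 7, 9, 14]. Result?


Max = 48
Replace root with last, heapify down
Resulting heap: [30, 27, 14, 7, 9]


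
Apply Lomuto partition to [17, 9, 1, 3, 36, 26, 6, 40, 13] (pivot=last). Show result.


Elements <= 13 go left of pivot.
Result: [9, 1, 3, 6, 13, 26, 17, 40, 36], pivot at index 4


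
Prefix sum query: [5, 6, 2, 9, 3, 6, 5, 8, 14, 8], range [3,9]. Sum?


Prefix sums: [0, 5, 11, 13, 22, 25, 31, 36, 44, 58, 66]
Sum[3..9] = prefix[10] - prefix[3] = 66 - 13 = 53


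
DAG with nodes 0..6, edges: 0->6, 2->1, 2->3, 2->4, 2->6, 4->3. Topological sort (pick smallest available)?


Kahn's algorithm, process smallest node first
Order: [0, 2, 1, 4, 3, 5, 6]


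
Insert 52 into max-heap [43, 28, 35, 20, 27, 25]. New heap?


Append 52: [43, 28, 35, 20, 27, 25, 52]
Bubble up: swap idx 6(52) with idx 2(35); swap idx 2(52) with idx 0(43)
Result: [52, 28, 43, 20, 27, 25, 35]


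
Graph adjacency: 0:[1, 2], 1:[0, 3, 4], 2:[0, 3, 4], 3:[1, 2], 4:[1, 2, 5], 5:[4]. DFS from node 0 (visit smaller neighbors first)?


DFS stack-based: start with [0]
Visit order: [0, 1, 3, 2, 4, 5]


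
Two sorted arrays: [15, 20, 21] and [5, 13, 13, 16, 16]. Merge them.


Compare heads, take smaller each step.
Merged: [5, 13, 13, 15, 16, 16, 20, 21]


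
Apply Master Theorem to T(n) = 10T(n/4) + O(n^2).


a=10, b=4, c=2. log_4(10)=1.661 < c=2. Case 3: O(n^c) = O(n^2)
Complexity: O(n^2)


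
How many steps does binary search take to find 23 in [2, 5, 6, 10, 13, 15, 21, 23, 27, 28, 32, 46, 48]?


Search for 23:
[0,12] mid=6 arr[6]=21
[7,12] mid=9 arr[9]=28
[7,8] mid=7 arr[7]=23
Total: 3 comparisons


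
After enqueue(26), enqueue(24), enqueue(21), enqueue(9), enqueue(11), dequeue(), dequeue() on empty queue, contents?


enqueue(26) -> [26]
enqueue(24) -> [26, 24]
enqueue(21) -> [26, 24, 21]
enqueue(9) -> [26, 24, 21, 9]
enqueue(11) -> [26, 24, 21, 9, 11]
dequeue() returns 26 -> [24, 21, 9, 11]
dequeue() returns 24 -> [21, 9, 11]
Final queue (front to back): [21, 9, 11]


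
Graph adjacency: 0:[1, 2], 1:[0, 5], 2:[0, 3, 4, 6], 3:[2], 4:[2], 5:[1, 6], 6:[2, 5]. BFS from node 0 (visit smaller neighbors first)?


BFS queue: start with [0]
Visit order: [0, 1, 2, 5, 3, 4, 6]


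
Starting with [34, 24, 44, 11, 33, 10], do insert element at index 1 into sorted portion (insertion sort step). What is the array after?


After one pass: [24, 34, 44, 11, 33, 10]


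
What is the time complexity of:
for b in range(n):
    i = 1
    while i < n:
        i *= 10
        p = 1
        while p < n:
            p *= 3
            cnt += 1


Per nesting level: O(n) * O(log n) * O(log n) = O(n (log n)^2)
Complexity: O(n (log n)^2)


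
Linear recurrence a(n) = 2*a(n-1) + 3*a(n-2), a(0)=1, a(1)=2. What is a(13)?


Build bottom-up:
...a(11)=132860, a(12)=398581, a(13)=2*398581+3*132860=1195742


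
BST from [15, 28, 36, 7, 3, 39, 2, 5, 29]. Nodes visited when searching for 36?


BST root = 15
Search for 36: compare at each node
Path: [15, 28, 36]


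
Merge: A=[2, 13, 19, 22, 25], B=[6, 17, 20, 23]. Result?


Compare heads, take smaller each step.
Merged: [2, 6, 13, 17, 19, 20, 22, 23, 25]


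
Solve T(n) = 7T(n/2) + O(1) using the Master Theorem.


a=7, b=2, c=0. log_2(7)=2.807 > c=0. Case 1: O(n^log_b(a)) = O(n^2.807)
Complexity: O(n^2.807)


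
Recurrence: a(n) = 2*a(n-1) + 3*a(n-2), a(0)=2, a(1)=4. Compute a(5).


Build bottom-up:
...a(3)=40, a(4)=122, a(5)=2*122+3*40=364


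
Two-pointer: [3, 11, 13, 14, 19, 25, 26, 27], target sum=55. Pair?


Two pointers: lo=0, hi=7
No pair sums to 55


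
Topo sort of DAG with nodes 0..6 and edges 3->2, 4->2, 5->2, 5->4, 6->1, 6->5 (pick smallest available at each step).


Kahn's algorithm, process smallest node first
Order: [0, 3, 6, 1, 5, 4, 2]


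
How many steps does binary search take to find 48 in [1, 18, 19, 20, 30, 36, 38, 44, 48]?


Search for 48:
[0,8] mid=4 arr[4]=30
[5,8] mid=6 arr[6]=38
[7,8] mid=7 arr[7]=44
[8,8] mid=8 arr[8]=48
Total: 4 comparisons


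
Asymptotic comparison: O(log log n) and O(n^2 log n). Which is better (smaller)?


double-logarithmic grows slower than n^2 log n
O(log log n) is asymptotically smaller; O(n^2 log n) grows faster


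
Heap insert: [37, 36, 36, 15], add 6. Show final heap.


Append 6: [37, 36, 36, 15, 6]
Bubble up: no swaps needed
Result: [37, 36, 36, 15, 6]


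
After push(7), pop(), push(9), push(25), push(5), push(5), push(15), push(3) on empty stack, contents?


push(7) -> [7]
pop() returns 7 -> []
push(9) -> [9]
push(25) -> [9, 25]
push(5) -> [9, 25, 5]
push(5) -> [9, 25, 5, 5]
push(15) -> [9, 25, 5, 5, 15]
push(3) -> [9, 25, 5, 5, 15, 3]
Final stack (bottom to top): [9, 25, 5, 5, 15, 3]


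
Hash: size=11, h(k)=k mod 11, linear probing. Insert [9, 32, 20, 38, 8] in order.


Insertions: 9->slot 9; 32->slot 10; 20->slot 0; 38->slot 5; 8->slot 8
Table: [20, None, None, None, None, 38, None, None, 8, 9, 32]


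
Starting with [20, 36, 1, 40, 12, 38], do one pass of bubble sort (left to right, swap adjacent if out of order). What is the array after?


After one pass: [20, 1, 36, 12, 38, 40]


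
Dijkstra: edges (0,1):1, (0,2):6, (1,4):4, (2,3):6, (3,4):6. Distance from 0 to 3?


Dijkstra from 0:
Distances: {0: 0, 1: 1, 2: 6, 3: 11, 4: 5}
Shortest distance to 3 = 11, path = [0, 1, 4, 3]


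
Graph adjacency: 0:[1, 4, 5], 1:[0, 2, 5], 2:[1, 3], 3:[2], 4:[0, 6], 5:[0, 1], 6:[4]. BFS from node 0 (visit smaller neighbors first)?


BFS queue: start with [0]
Visit order: [0, 1, 4, 5, 2, 6, 3]


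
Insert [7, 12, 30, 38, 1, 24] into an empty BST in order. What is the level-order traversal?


Root = 7; build tree by BST insertion.
Level-Order traversal: [7, 1, 12, 30, 24, 38]


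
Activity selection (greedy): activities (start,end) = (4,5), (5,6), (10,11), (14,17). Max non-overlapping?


Greedy: pick earliest-ending, then skip overlaps.
Selected (4 activities): [(4, 5), (5, 6), (10, 11), (14, 17)]


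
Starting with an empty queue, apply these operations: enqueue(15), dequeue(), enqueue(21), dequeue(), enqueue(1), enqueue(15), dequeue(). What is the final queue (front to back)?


enqueue(15) -> [15]
dequeue() returns 15 -> []
enqueue(21) -> [21]
dequeue() returns 21 -> []
enqueue(1) -> [1]
enqueue(15) -> [1, 15]
dequeue() returns 1 -> [15]
Final queue (front to back): [15]


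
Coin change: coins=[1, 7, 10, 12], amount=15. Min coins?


dp[0]=0; dp[i]=1+min(dp[i-c] for c in coins)
...dp[10]=1, dp[11]=2, dp[12]=1, dp[13]=2, dp[14]=2, dp[15]=3
Minimum coins for 15 = 3


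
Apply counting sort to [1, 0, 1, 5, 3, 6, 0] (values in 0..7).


Count array: [2, 2, 0, 1, 0, 1, 1, 0]
Reconstruct: [0, 0, 1, 1, 3, 5, 6]


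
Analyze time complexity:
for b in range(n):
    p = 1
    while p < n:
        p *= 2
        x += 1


Per nesting level: O(n) * O(log n) = O(n log n)
Complexity: O(n log n)


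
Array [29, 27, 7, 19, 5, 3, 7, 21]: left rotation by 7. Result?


Left rotate by 7: [21, 29, 27, 7, 19, 5, 3, 7]


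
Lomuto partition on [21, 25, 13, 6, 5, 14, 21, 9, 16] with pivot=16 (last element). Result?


Elements <= 16 go left of pivot.
Result: [13, 6, 5, 14, 9, 16, 21, 21, 25], pivot at index 5


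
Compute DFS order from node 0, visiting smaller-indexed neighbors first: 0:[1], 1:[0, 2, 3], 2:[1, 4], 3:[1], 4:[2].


DFS stack-based: start with [0]
Visit order: [0, 1, 2, 4, 3]


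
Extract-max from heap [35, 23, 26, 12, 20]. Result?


Max = 35
Replace root with last, heapify down
Resulting heap: [26, 23, 20, 12]


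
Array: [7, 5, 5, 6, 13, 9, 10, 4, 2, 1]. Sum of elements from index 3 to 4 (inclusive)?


Prefix sums: [0, 7, 12, 17, 23, 36, 45, 55, 59, 61, 62]
Sum[3..4] = prefix[5] - prefix[3] = 36 - 17 = 19


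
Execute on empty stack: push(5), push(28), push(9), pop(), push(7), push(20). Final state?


push(5) -> [5]
push(28) -> [5, 28]
push(9) -> [5, 28, 9]
pop() returns 9 -> [5, 28]
push(7) -> [5, 28, 7]
push(20) -> [5, 28, 7, 20]
Final stack (bottom to top): [5, 28, 7, 20]


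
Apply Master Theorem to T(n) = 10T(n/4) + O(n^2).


a=10, b=4, c=2. log_4(10)=1.661 < c=2. Case 3: O(n^c) = O(n^2)
Complexity: O(n^2)


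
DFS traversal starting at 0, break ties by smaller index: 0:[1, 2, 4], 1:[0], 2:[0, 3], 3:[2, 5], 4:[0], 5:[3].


DFS stack-based: start with [0]
Visit order: [0, 1, 2, 3, 5, 4]


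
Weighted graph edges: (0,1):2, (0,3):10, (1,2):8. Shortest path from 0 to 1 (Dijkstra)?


Dijkstra from 0:
Distances: {0: 0, 1: 2, 2: 10, 3: 10}
Shortest distance to 1 = 2, path = [0, 1]


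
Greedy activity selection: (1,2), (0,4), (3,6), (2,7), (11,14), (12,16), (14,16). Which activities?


Greedy: pick earliest-ending, then skip overlaps.
Selected (4 activities): [(1, 2), (3, 6), (11, 14), (14, 16)]


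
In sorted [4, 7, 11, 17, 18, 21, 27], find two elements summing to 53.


Two pointers: lo=0, hi=6
No pair sums to 53


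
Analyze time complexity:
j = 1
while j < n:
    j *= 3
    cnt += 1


Per nesting level: O(log n) = O(log n)
Complexity: O(log n)


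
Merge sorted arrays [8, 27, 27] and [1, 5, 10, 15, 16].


Compare heads, take smaller each step.
Merged: [1, 5, 8, 10, 15, 16, 27, 27]


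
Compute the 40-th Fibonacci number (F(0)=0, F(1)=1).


F(n)=F(n-1)+F(n-2)
...F(38)=39088169, F(39)=63245986, F(40)=102334155


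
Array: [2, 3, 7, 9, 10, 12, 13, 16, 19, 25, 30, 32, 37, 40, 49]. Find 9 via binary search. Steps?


Search for 9:
[0,14] mid=7 arr[7]=16
[0,6] mid=3 arr[3]=9
Total: 2 comparisons


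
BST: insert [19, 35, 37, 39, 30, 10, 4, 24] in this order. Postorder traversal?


Root = 19; build tree by BST insertion.
Postorder traversal: [4, 10, 24, 30, 39, 37, 35, 19]


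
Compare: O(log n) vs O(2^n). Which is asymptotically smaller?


logarithmic grows slower than exponential
O(log n) is asymptotically smaller; O(2^n) grows faster


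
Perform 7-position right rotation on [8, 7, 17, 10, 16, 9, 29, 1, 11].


Right rotate by 7: [17, 10, 16, 9, 29, 1, 11, 8, 7]


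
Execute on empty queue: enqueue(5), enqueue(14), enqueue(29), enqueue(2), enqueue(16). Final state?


enqueue(5) -> [5]
enqueue(14) -> [5, 14]
enqueue(29) -> [5, 14, 29]
enqueue(2) -> [5, 14, 29, 2]
enqueue(16) -> [5, 14, 29, 2, 16]
Final queue (front to back): [5, 14, 29, 2, 16]


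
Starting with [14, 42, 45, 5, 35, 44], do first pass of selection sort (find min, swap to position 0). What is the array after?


After one pass: [5, 42, 45, 14, 35, 44]


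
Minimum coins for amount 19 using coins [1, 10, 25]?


dp[0]=0; dp[i]=1+min(dp[i-c] for c in coins)
...dp[14]=5, dp[15]=6, dp[16]=7, dp[17]=8, dp[18]=9, dp[19]=10
Minimum coins for 19 = 10


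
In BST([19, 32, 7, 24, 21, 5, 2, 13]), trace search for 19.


BST root = 19
Search for 19: compare at each node
Path: [19]


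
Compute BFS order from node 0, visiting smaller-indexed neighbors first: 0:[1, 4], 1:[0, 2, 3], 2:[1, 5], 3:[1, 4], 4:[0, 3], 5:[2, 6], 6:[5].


BFS queue: start with [0]
Visit order: [0, 1, 4, 2, 3, 5, 6]


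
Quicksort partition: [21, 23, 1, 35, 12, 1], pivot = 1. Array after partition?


Elements <= 1 go left of pivot.
Result: [1, 1, 21, 35, 12, 23], pivot at index 1


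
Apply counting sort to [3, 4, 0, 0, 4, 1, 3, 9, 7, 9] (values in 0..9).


Count array: [2, 1, 0, 2, 2, 0, 0, 1, 0, 2]
Reconstruct: [0, 0, 1, 3, 3, 4, 4, 7, 9, 9]


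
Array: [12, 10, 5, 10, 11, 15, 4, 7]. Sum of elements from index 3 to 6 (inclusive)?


Prefix sums: [0, 12, 22, 27, 37, 48, 63, 67, 74]
Sum[3..6] = prefix[7] - prefix[3] = 67 - 27 = 40


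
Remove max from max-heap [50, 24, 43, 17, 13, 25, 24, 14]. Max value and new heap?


Max = 50
Replace root with last, heapify down
Resulting heap: [43, 24, 25, 17, 13, 14, 24]


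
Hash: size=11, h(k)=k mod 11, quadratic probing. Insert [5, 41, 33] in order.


Insertions: 5->slot 5; 41->slot 8; 33->slot 0
Table: [33, None, None, None, None, 5, None, None, 41, None, None]


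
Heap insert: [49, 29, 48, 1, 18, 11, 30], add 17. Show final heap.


Append 17: [49, 29, 48, 1, 18, 11, 30, 17]
Bubble up: swap idx 7(17) with idx 3(1)
Result: [49, 29, 48, 17, 18, 11, 30, 1]


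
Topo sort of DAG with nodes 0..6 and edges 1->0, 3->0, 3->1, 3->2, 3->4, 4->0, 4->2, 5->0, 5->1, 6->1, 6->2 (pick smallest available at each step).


Kahn's algorithm, process smallest node first
Order: [3, 4, 5, 6, 1, 0, 2]


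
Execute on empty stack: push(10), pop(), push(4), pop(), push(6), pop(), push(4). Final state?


push(10) -> [10]
pop() returns 10 -> []
push(4) -> [4]
pop() returns 4 -> []
push(6) -> [6]
pop() returns 6 -> []
push(4) -> [4]
Final stack (bottom to top): [4]


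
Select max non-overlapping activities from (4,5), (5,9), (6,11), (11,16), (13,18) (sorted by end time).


Greedy: pick earliest-ending, then skip overlaps.
Selected (3 activities): [(4, 5), (5, 9), (11, 16)]


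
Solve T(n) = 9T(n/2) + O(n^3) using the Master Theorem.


a=9, b=2, c=3. log_2(9)=3.170 > c=3. Case 1: O(n^log_b(a)) = O(n^3.170)
Complexity: O(n^3.170)


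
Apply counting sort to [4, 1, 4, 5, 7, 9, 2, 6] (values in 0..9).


Count array: [0, 1, 1, 0, 2, 1, 1, 1, 0, 1]
Reconstruct: [1, 2, 4, 4, 5, 6, 7, 9]


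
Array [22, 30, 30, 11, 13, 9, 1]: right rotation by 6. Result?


Right rotate by 6: [30, 30, 11, 13, 9, 1, 22]


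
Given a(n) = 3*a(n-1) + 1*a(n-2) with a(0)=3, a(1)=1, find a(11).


Build bottom-up:
...a(9)=24751, a(10)=81747, a(11)=3*81747+1*24751=269992


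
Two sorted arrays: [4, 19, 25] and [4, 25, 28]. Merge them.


Compare heads, take smaller each step.
Merged: [4, 4, 19, 25, 25, 28]


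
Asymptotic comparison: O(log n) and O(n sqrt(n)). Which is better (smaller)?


logarithmic grows slower than n^1.5
O(log n) is asymptotically smaller; O(n sqrt(n)) grows faster


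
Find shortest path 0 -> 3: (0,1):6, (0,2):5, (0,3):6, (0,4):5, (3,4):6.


Dijkstra from 0:
Distances: {0: 0, 1: 6, 2: 5, 3: 6, 4: 5}
Shortest distance to 3 = 6, path = [0, 3]


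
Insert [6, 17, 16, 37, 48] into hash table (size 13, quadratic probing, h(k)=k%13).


Insertions: 6->slot 6; 17->slot 4; 16->slot 3; 37->slot 11; 48->slot 9
Table: [None, None, None, 16, 17, None, 6, None, None, 48, None, 37, None]


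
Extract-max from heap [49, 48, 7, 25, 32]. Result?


Max = 49
Replace root with last, heapify down
Resulting heap: [48, 32, 7, 25]


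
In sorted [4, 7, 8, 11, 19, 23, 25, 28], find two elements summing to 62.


Two pointers: lo=0, hi=7
No pair sums to 62


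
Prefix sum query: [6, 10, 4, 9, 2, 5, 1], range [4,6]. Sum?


Prefix sums: [0, 6, 16, 20, 29, 31, 36, 37]
Sum[4..6] = prefix[7] - prefix[4] = 37 - 29 = 8


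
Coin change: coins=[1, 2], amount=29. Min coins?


dp[0]=0; dp[i]=1+min(dp[i-c] for c in coins)
...dp[24]=12, dp[25]=13, dp[26]=13, dp[27]=14, dp[28]=14, dp[29]=15
Minimum coins for 29 = 15


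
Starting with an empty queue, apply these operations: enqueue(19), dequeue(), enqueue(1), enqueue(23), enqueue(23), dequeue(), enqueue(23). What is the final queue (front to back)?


enqueue(19) -> [19]
dequeue() returns 19 -> []
enqueue(1) -> [1]
enqueue(23) -> [1, 23]
enqueue(23) -> [1, 23, 23]
dequeue() returns 1 -> [23, 23]
enqueue(23) -> [23, 23, 23]
Final queue (front to back): [23, 23, 23]


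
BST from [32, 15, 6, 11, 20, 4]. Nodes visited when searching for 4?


BST root = 32
Search for 4: compare at each node
Path: [32, 15, 6, 4]


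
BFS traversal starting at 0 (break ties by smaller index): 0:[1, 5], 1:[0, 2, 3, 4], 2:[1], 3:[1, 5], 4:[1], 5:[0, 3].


BFS queue: start with [0]
Visit order: [0, 1, 5, 2, 3, 4]


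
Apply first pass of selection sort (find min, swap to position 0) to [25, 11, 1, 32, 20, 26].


After one pass: [1, 11, 25, 32, 20, 26]


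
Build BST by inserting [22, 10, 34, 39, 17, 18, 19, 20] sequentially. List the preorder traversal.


Root = 22; build tree by BST insertion.
Preorder traversal: [22, 10, 17, 18, 19, 20, 34, 39]


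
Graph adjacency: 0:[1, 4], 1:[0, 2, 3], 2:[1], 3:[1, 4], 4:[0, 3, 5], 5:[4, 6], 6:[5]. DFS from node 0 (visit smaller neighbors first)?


DFS stack-based: start with [0]
Visit order: [0, 1, 2, 3, 4, 5, 6]


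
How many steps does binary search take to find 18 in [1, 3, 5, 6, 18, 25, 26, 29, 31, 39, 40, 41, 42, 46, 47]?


Search for 18:
[0,14] mid=7 arr[7]=29
[0,6] mid=3 arr[3]=6
[4,6] mid=5 arr[5]=25
[4,4] mid=4 arr[4]=18
Total: 4 comparisons


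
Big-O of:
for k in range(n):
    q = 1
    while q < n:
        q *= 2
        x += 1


Per nesting level: O(n) * O(log n) = O(n log n)
Complexity: O(n log n)


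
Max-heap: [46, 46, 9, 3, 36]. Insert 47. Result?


Append 47: [46, 46, 9, 3, 36, 47]
Bubble up: swap idx 5(47) with idx 2(9); swap idx 2(47) with idx 0(46)
Result: [47, 46, 46, 3, 36, 9]


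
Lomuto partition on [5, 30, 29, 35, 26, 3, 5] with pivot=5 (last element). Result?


Elements <= 5 go left of pivot.
Result: [5, 3, 5, 35, 26, 30, 29], pivot at index 2


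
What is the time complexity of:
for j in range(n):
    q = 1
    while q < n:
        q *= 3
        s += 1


Per nesting level: O(n) * O(log n) = O(n log n)
Complexity: O(n log n)


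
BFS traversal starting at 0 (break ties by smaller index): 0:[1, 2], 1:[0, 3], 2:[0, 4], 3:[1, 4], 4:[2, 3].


BFS queue: start with [0]
Visit order: [0, 1, 2, 3, 4]


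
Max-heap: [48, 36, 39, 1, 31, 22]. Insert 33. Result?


Append 33: [48, 36, 39, 1, 31, 22, 33]
Bubble up: no swaps needed
Result: [48, 36, 39, 1, 31, 22, 33]


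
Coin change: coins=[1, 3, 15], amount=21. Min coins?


dp[0]=0; dp[i]=1+min(dp[i-c] for c in coins)
...dp[16]=2, dp[17]=3, dp[18]=2, dp[19]=3, dp[20]=4, dp[21]=3
Minimum coins for 21 = 3


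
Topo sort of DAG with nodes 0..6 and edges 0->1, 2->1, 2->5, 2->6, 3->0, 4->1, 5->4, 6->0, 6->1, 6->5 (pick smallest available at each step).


Kahn's algorithm, process smallest node first
Order: [2, 3, 6, 0, 5, 4, 1]


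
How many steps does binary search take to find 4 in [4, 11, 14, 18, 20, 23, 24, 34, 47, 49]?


Search for 4:
[0,9] mid=4 arr[4]=20
[0,3] mid=1 arr[1]=11
[0,0] mid=0 arr[0]=4
Total: 3 comparisons


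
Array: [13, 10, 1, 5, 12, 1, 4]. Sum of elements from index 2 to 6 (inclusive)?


Prefix sums: [0, 13, 23, 24, 29, 41, 42, 46]
Sum[2..6] = prefix[7] - prefix[2] = 46 - 23 = 23


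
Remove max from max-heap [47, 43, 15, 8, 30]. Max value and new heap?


Max = 47
Replace root with last, heapify down
Resulting heap: [43, 30, 15, 8]


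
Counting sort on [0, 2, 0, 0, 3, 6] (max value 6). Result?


Count array: [3, 0, 1, 1, 0, 0, 1]
Reconstruct: [0, 0, 0, 2, 3, 6]


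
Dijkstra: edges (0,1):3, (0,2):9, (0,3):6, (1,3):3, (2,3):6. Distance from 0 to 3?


Dijkstra from 0:
Distances: {0: 0, 1: 3, 2: 9, 3: 6}
Shortest distance to 3 = 6, path = [0, 3]


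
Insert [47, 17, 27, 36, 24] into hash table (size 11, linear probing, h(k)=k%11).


Insertions: 47->slot 3; 17->slot 6; 27->slot 5; 36->slot 4; 24->slot 2
Table: [None, None, 24, 47, 36, 27, 17, None, None, None, None]


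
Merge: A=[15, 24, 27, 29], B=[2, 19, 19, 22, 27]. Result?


Compare heads, take smaller each step.
Merged: [2, 15, 19, 19, 22, 24, 27, 27, 29]


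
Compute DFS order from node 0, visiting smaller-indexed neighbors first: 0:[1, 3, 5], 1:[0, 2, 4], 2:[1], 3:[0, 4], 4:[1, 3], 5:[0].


DFS stack-based: start with [0]
Visit order: [0, 1, 2, 4, 3, 5]


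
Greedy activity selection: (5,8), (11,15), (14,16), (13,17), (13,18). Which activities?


Greedy: pick earliest-ending, then skip overlaps.
Selected (2 activities): [(5, 8), (11, 15)]


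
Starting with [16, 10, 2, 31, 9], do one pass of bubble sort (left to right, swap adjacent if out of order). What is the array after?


After one pass: [10, 2, 16, 9, 31]


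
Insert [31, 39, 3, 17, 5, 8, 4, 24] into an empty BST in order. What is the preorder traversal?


Root = 31; build tree by BST insertion.
Preorder traversal: [31, 3, 17, 5, 4, 8, 24, 39]


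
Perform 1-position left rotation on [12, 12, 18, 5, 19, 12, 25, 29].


Left rotate by 1: [12, 18, 5, 19, 12, 25, 29, 12]


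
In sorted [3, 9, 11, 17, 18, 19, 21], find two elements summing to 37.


Two pointers: lo=0, hi=6
Found pair: (18, 19) summing to 37


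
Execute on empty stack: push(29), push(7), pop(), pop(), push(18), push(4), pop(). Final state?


push(29) -> [29]
push(7) -> [29, 7]
pop() returns 7 -> [29]
pop() returns 29 -> []
push(18) -> [18]
push(4) -> [18, 4]
pop() returns 4 -> [18]
Final stack (bottom to top): [18]


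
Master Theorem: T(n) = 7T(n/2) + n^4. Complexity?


a=7, b=2, c=4. log_2(7)=2.807 < c=4. Case 3: O(n^c) = O(n^4)
Complexity: O(n^4)


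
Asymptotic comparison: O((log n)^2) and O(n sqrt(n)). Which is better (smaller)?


polylogarithmic grows slower than n^1.5
O((log n)^2) is asymptotically smaller; O(n sqrt(n)) grows faster


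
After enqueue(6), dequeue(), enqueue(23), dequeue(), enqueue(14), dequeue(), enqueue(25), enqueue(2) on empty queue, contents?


enqueue(6) -> [6]
dequeue() returns 6 -> []
enqueue(23) -> [23]
dequeue() returns 23 -> []
enqueue(14) -> [14]
dequeue() returns 14 -> []
enqueue(25) -> [25]
enqueue(2) -> [25, 2]
Final queue (front to back): [25, 2]


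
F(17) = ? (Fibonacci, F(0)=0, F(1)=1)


F(n)=F(n-1)+F(n-2)
...F(15)=610, F(16)=987, F(17)=1597


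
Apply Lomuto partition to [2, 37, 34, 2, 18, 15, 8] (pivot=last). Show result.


Elements <= 8 go left of pivot.
Result: [2, 2, 8, 37, 18, 15, 34], pivot at index 2


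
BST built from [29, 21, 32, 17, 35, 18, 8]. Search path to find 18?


BST root = 29
Search for 18: compare at each node
Path: [29, 21, 17, 18]


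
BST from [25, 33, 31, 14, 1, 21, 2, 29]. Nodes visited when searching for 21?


BST root = 25
Search for 21: compare at each node
Path: [25, 14, 21]


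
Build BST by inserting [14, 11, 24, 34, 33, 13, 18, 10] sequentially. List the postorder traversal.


Root = 14; build tree by BST insertion.
Postorder traversal: [10, 13, 11, 18, 33, 34, 24, 14]


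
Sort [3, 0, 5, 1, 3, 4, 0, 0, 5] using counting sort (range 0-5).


Count array: [3, 1, 0, 2, 1, 2]
Reconstruct: [0, 0, 0, 1, 3, 3, 4, 5, 5]


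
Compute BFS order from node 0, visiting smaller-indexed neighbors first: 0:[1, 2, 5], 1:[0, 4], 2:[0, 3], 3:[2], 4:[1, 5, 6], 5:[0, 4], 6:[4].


BFS queue: start with [0]
Visit order: [0, 1, 2, 5, 4, 3, 6]


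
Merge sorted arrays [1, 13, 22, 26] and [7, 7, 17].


Compare heads, take smaller each step.
Merged: [1, 7, 7, 13, 17, 22, 26]


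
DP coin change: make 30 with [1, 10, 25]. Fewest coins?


dp[0]=0; dp[i]=1+min(dp[i-c] for c in coins)
...dp[25]=1, dp[26]=2, dp[27]=3, dp[28]=4, dp[29]=5, dp[30]=3
Minimum coins for 30 = 3


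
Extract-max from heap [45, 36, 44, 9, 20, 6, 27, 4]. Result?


Max = 45
Replace root with last, heapify down
Resulting heap: [44, 36, 27, 9, 20, 6, 4]


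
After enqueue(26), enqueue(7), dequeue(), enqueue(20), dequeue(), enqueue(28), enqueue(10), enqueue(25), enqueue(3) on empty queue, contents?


enqueue(26) -> [26]
enqueue(7) -> [26, 7]
dequeue() returns 26 -> [7]
enqueue(20) -> [7, 20]
dequeue() returns 7 -> [20]
enqueue(28) -> [20, 28]
enqueue(10) -> [20, 28, 10]
enqueue(25) -> [20, 28, 10, 25]
enqueue(3) -> [20, 28, 10, 25, 3]
Final queue (front to back): [20, 28, 10, 25, 3]


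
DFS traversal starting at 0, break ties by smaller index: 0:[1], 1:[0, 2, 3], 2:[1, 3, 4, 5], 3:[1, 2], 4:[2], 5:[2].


DFS stack-based: start with [0]
Visit order: [0, 1, 2, 3, 4, 5]


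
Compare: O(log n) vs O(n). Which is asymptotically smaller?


logarithmic grows slower than linear
O(log n) is asymptotically smaller; O(n) grows faster


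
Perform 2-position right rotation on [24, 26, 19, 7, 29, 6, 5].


Right rotate by 2: [6, 5, 24, 26, 19, 7, 29]


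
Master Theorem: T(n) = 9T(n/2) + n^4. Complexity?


a=9, b=2, c=4. log_2(9)=3.170 < c=4. Case 3: O(n^c) = O(n^4)
Complexity: O(n^4)


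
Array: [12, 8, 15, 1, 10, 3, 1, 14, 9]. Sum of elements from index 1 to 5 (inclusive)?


Prefix sums: [0, 12, 20, 35, 36, 46, 49, 50, 64, 73]
Sum[1..5] = prefix[6] - prefix[1] = 49 - 12 = 37


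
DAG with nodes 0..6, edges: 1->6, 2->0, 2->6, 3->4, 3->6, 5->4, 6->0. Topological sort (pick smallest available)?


Kahn's algorithm, process smallest node first
Order: [1, 2, 3, 5, 4, 6, 0]


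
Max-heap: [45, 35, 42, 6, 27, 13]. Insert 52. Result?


Append 52: [45, 35, 42, 6, 27, 13, 52]
Bubble up: swap idx 6(52) with idx 2(42); swap idx 2(52) with idx 0(45)
Result: [52, 35, 45, 6, 27, 13, 42]


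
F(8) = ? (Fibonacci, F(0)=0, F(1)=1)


F(n)=F(n-1)+F(n-2)
...F(6)=8, F(7)=13, F(8)=21


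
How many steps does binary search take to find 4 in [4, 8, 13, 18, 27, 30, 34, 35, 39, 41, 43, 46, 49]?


Search for 4:
[0,12] mid=6 arr[6]=34
[0,5] mid=2 arr[2]=13
[0,1] mid=0 arr[0]=4
Total: 3 comparisons


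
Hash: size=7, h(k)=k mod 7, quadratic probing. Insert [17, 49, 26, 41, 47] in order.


Insertions: 17->slot 3; 49->slot 0; 26->slot 5; 41->slot 6; 47->slot 2
Table: [49, None, 47, 17, None, 26, 41]


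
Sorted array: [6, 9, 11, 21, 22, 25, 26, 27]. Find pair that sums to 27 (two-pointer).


Two pointers: lo=0, hi=7
Found pair: (6, 21) summing to 27


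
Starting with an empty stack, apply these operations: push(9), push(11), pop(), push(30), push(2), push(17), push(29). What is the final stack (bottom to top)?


push(9) -> [9]
push(11) -> [9, 11]
pop() returns 11 -> [9]
push(30) -> [9, 30]
push(2) -> [9, 30, 2]
push(17) -> [9, 30, 2, 17]
push(29) -> [9, 30, 2, 17, 29]
Final stack (bottom to top): [9, 30, 2, 17, 29]


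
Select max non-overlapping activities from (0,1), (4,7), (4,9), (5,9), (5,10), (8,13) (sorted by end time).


Greedy: pick earliest-ending, then skip overlaps.
Selected (3 activities): [(0, 1), (4, 7), (8, 13)]


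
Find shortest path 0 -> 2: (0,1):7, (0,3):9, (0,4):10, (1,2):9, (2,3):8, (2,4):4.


Dijkstra from 0:
Distances: {0: 0, 1: 7, 2: 14, 3: 9, 4: 10}
Shortest distance to 2 = 14, path = [0, 4, 2]


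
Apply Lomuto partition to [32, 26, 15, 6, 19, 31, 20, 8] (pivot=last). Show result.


Elements <= 8 go left of pivot.
Result: [6, 8, 15, 32, 19, 31, 20, 26], pivot at index 1


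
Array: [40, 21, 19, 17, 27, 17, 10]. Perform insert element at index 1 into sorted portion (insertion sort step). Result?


After one pass: [21, 40, 19, 17, 27, 17, 10]


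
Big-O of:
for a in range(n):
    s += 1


Per nesting level: O(n) = O(n)
Complexity: O(n)


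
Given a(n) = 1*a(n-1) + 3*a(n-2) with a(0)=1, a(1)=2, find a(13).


Build bottom-up:
...a(11)=8843, a(12)=20369, a(13)=1*20369+3*8843=46898


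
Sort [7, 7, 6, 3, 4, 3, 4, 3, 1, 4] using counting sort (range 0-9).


Count array: [0, 1, 0, 3, 3, 0, 1, 2, 0, 0]
Reconstruct: [1, 3, 3, 3, 4, 4, 4, 6, 7, 7]


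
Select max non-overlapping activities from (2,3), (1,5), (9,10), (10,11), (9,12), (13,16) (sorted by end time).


Greedy: pick earliest-ending, then skip overlaps.
Selected (4 activities): [(2, 3), (9, 10), (10, 11), (13, 16)]


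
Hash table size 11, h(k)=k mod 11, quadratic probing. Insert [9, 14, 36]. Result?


Insertions: 9->slot 9; 14->slot 3; 36->slot 4
Table: [None, None, None, 14, 36, None, None, None, None, 9, None]


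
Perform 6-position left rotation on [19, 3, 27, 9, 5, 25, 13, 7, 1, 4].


Left rotate by 6: [13, 7, 1, 4, 19, 3, 27, 9, 5, 25]


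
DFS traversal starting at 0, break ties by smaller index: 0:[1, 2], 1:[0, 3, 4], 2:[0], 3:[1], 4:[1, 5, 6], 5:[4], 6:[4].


DFS stack-based: start with [0]
Visit order: [0, 1, 3, 4, 5, 6, 2]


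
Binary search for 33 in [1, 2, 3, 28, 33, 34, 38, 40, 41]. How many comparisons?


Search for 33:
[0,8] mid=4 arr[4]=33
Total: 1 comparisons


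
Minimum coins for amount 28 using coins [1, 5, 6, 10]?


dp[0]=0; dp[i]=1+min(dp[i-c] for c in coins)
...dp[23]=4, dp[24]=4, dp[25]=3, dp[26]=3, dp[27]=4, dp[28]=4
Minimum coins for 28 = 4


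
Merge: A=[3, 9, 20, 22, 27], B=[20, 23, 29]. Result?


Compare heads, take smaller each step.
Merged: [3, 9, 20, 20, 22, 23, 27, 29]


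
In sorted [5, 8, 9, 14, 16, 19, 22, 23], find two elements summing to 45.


Two pointers: lo=0, hi=7
Found pair: (22, 23) summing to 45


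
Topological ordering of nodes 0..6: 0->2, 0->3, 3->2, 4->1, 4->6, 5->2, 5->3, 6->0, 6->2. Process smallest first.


Kahn's algorithm, process smallest node first
Order: [4, 1, 5, 6, 0, 3, 2]


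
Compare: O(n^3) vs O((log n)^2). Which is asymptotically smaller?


polylogarithmic grows slower than cubic
O((log n)^2) is asymptotically smaller; O(n^3) grows faster


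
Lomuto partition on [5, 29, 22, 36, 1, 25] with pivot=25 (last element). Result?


Elements <= 25 go left of pivot.
Result: [5, 22, 1, 25, 29, 36], pivot at index 3


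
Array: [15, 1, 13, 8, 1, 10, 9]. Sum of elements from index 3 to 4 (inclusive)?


Prefix sums: [0, 15, 16, 29, 37, 38, 48, 57]
Sum[3..4] = prefix[5] - prefix[3] = 38 - 29 = 9


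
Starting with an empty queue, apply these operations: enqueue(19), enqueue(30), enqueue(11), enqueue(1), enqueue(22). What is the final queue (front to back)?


enqueue(19) -> [19]
enqueue(30) -> [19, 30]
enqueue(11) -> [19, 30, 11]
enqueue(1) -> [19, 30, 11, 1]
enqueue(22) -> [19, 30, 11, 1, 22]
Final queue (front to back): [19, 30, 11, 1, 22]


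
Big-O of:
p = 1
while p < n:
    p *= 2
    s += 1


Per nesting level: O(log n) = O(log n)
Complexity: O(log n)


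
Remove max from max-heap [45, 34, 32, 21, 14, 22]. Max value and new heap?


Max = 45
Replace root with last, heapify down
Resulting heap: [34, 22, 32, 21, 14]


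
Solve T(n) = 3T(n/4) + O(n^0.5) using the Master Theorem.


a=3, b=4, c=0.5. log_4(3)=0.792 > c=0.5. Case 1: O(n^log_b(a)) = O(n^0.792)
Complexity: O(n^0.792)


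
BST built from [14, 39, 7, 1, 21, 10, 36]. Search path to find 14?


BST root = 14
Search for 14: compare at each node
Path: [14]


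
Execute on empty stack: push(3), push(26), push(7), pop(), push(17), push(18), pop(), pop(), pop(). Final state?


push(3) -> [3]
push(26) -> [3, 26]
push(7) -> [3, 26, 7]
pop() returns 7 -> [3, 26]
push(17) -> [3, 26, 17]
push(18) -> [3, 26, 17, 18]
pop() returns 18 -> [3, 26, 17]
pop() returns 17 -> [3, 26]
pop() returns 26 -> [3]
Final stack (bottom to top): [3]


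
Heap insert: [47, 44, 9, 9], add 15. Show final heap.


Append 15: [47, 44, 9, 9, 15]
Bubble up: no swaps needed
Result: [47, 44, 9, 9, 15]


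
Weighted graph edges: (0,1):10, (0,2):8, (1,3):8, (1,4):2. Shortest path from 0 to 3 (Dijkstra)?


Dijkstra from 0:
Distances: {0: 0, 1: 10, 2: 8, 3: 18, 4: 12}
Shortest distance to 3 = 18, path = [0, 1, 3]


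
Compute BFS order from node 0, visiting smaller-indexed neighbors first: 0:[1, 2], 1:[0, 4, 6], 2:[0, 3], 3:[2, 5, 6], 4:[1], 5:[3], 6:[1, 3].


BFS queue: start with [0]
Visit order: [0, 1, 2, 4, 6, 3, 5]


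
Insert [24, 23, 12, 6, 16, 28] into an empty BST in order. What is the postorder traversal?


Root = 24; build tree by BST insertion.
Postorder traversal: [6, 16, 12, 23, 28, 24]


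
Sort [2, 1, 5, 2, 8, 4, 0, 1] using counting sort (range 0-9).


Count array: [1, 2, 2, 0, 1, 1, 0, 0, 1, 0]
Reconstruct: [0, 1, 1, 2, 2, 4, 5, 8]


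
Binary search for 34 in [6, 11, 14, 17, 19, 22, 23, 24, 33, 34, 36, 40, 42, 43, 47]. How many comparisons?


Search for 34:
[0,14] mid=7 arr[7]=24
[8,14] mid=11 arr[11]=40
[8,10] mid=9 arr[9]=34
Total: 3 comparisons


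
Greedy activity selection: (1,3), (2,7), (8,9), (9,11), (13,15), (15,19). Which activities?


Greedy: pick earliest-ending, then skip overlaps.
Selected (5 activities): [(1, 3), (8, 9), (9, 11), (13, 15), (15, 19)]


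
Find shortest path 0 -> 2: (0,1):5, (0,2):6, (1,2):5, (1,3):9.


Dijkstra from 0:
Distances: {0: 0, 1: 5, 2: 6, 3: 14}
Shortest distance to 2 = 6, path = [0, 2]


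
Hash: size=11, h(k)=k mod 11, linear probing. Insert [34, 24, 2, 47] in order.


Insertions: 34->slot 1; 24->slot 2; 2->slot 3; 47->slot 4
Table: [None, 34, 24, 2, 47, None, None, None, None, None, None]


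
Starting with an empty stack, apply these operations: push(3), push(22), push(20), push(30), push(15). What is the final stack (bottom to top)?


push(3) -> [3]
push(22) -> [3, 22]
push(20) -> [3, 22, 20]
push(30) -> [3, 22, 20, 30]
push(15) -> [3, 22, 20, 30, 15]
Final stack (bottom to top): [3, 22, 20, 30, 15]


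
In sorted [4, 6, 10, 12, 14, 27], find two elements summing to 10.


Two pointers: lo=0, hi=5
Found pair: (4, 6) summing to 10


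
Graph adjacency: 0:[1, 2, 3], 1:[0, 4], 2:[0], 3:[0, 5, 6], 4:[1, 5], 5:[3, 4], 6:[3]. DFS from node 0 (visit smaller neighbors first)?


DFS stack-based: start with [0]
Visit order: [0, 1, 4, 5, 3, 6, 2]


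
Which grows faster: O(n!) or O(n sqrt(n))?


n^1.5 grows slower than factorial
O(n sqrt(n)) is asymptotically smaller; O(n!) grows faster


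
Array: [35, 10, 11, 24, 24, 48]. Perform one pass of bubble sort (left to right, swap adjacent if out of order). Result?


After one pass: [10, 11, 24, 24, 35, 48]


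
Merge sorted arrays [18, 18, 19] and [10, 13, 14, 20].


Compare heads, take smaller each step.
Merged: [10, 13, 14, 18, 18, 19, 20]


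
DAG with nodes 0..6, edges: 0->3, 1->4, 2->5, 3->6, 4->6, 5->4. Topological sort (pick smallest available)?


Kahn's algorithm, process smallest node first
Order: [0, 1, 2, 3, 5, 4, 6]


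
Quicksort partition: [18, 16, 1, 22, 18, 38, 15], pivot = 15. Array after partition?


Elements <= 15 go left of pivot.
Result: [1, 15, 18, 22, 18, 38, 16], pivot at index 1


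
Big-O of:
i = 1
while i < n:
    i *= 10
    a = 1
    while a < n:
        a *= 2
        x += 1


Per nesting level: O(log n) * O(log n) = O((log n)^2)
Complexity: O((log n)^2)


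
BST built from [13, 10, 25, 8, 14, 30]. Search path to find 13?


BST root = 13
Search for 13: compare at each node
Path: [13]


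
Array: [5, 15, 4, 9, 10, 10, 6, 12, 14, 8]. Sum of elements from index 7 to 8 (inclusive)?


Prefix sums: [0, 5, 20, 24, 33, 43, 53, 59, 71, 85, 93]
Sum[7..8] = prefix[9] - prefix[7] = 85 - 59 = 26


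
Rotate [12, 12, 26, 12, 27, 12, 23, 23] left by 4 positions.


Left rotate by 4: [27, 12, 23, 23, 12, 12, 26, 12]
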